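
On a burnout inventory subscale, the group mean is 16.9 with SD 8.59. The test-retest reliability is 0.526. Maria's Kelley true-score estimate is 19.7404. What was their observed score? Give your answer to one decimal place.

T̂ = ρX + (1 − ρ)μ  ⇒  X = (T̂ − (1 − ρ)μ) / ρ
X = (19.7404 − 0.474 × 16.9) / 0.526 = (19.7404 − 8.0106) / 0.526 = 11.7298 / 0.526 = 22.300

22.3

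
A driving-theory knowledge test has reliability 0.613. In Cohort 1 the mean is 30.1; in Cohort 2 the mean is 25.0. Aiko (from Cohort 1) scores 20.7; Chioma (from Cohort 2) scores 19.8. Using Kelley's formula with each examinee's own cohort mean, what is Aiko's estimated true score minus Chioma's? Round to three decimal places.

2.525

T̂_Aiko = 0.613(20.7) + 0.387(30.1) = 24.33780
T̂_Chioma = 0.613(19.8) + 0.387(25.0) = 21.81240
Difference = 24.33780 − 21.81240 = 2.52540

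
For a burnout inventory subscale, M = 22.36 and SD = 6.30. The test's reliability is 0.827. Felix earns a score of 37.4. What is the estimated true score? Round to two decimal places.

34.80

T̂ = 0.827(37.4) + 0.173(22.36) = 30.9298 + 3.86828 = 34.798 → 34.80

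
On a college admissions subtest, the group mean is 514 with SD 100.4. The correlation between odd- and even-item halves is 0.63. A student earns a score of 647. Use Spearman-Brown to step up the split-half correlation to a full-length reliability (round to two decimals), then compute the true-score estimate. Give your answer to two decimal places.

Spearman-Brown: ρ = 2r/(1 + r) = 2(0.63)/(1 + 0.63) = 1.260/1.63 = 0.7730 → 0.77
T̂ = ρX + (1 − ρ)μ
  = 0.77 × 647 + 0.23 × 514
  = 498.19 + 118.22
  = 616.410
  ≈ 616.41

616.41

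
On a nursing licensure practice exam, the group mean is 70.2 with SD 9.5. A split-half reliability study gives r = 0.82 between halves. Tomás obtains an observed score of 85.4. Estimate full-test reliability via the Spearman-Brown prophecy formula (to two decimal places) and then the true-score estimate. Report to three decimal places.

83.880

Spearman-Brown: ρ = 2r/(1 + r) = 2(0.82)/(1 + 0.82) = 1.640/1.82 = 0.9011 → 0.90
Weight the observed score by reliability and the mean by (1 − reliability): T̂ = 0.90·85.4 + 0.10·70.2 = 76.860 + 7.020 = 83.8800.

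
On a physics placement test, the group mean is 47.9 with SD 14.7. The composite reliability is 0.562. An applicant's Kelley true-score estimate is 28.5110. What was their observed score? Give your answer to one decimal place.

13.4

T̂ = ρX + (1 − ρ)μ  ⇒  X = (T̂ − (1 − ρ)μ) / ρ
X = (28.5110 − 0.438 × 47.9) / 0.562 = (28.5110 − 20.9802) / 0.562 = 7.5308 / 0.562 = 13.400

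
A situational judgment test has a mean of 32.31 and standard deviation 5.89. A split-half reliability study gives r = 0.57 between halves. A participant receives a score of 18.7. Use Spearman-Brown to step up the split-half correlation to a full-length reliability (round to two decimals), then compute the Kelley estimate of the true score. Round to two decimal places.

Spearman-Brown: ρ = 2r/(1 + r) = 2(0.57)/(1 + 0.57) = 1.140/1.57 = 0.7261 → 0.73
T̂ = 0.73(18.7) + 0.27(32.31) = 13.651 + 8.7237 = 22.375 → 22.37

22.37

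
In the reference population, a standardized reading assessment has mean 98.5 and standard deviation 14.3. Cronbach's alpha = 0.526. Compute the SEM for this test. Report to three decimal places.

SEM = SD · √(1 − ρ) = 14.3 × √0.474 = 14.3 × 0.6885 = 9.8452

9.845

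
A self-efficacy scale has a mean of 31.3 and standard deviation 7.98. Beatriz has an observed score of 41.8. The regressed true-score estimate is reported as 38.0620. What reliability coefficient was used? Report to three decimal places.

T̂ = ρX + (1 − ρ)μ  ⇒  T̂ − μ = ρ(X − μ)
ρ = (T̂ − μ)/(X − μ) = (38.0620 − 31.3) / (41.8 − 31.3) = 6.7620 / 10.5 = 0.64400

0.644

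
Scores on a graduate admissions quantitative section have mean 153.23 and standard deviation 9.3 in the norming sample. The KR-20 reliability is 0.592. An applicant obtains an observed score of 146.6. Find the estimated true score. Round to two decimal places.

149.31

T̂ = 0.592(146.6) + 0.408(153.23) = 86.7872 + 62.51784 = 149.305 → 149.31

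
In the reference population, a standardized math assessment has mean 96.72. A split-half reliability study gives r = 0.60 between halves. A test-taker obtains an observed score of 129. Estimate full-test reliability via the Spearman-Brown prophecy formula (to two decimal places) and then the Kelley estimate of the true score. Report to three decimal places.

Spearman-Brown: ρ = 2r/(1 + r) = 2(0.60)/(1 + 0.60) = 1.200/1.60 = 0.7500 → 0.75
T̂ = ρX + (1 − ρ)μ
  = 0.75 × 129 + 0.25 × 96.72
  = 96.75 + 24.1800
  = 120.9300
  ≈ 120.930

120.930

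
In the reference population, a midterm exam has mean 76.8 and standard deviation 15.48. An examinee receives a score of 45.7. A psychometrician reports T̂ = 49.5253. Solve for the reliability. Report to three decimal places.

T̂ = ρX + (1 − ρ)μ  ⇒  T̂ − μ = ρ(X − μ)
ρ = (T̂ − μ)/(X − μ) = (49.5253 − 76.8) / (45.7 − 76.8) = -27.2747 / -31.1 = 0.87700

0.877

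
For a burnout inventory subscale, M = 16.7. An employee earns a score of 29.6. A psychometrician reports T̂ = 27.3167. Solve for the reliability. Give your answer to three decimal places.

T̂ = ρX + (1 − ρ)μ  ⇒  T̂ − μ = ρ(X − μ)
ρ = (T̂ − μ)/(X − μ) = (27.3167 − 16.7) / (29.6 − 16.7) = 10.6167 / 12.9 = 0.82300

0.823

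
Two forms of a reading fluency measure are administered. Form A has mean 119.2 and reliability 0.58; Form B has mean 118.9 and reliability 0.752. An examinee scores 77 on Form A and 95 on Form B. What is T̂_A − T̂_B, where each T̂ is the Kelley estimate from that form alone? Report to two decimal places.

-6.20

T̂_A = 0.58(77) + 0.42(119.2) = 94.7240
T̂_B = 0.752(95) + 0.248(118.9) = 100.9272
T̂_A − T̂_B = -6.2032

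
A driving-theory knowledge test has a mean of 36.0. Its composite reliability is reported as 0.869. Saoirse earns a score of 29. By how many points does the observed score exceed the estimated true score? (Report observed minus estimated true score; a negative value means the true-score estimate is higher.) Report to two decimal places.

T̂ = ρX + (1 − ρ)μ
  = 0.869 × 29 + 0.131 × 36.0
  = 25.201 + 4.7160
  = 29.9170
  ≈ 29.917
X − T̂ = 29 − 29.917 = -0.917 → -0.92

-0.92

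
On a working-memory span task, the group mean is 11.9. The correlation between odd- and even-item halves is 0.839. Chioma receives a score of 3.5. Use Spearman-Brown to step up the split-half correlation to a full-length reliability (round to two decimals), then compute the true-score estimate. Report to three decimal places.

Spearman-Brown: ρ = 2r/(1 + r) = 2(0.839)/(1 + 0.839) = 1.6780/1.839 = 0.9125 → 0.91
T̂ = ρX + (1 − ρ)μ
  = 0.91 × 3.5 + 0.09 × 11.9
  = 3.185 + 1.071
  = 4.2560
  ≈ 4.256

4.256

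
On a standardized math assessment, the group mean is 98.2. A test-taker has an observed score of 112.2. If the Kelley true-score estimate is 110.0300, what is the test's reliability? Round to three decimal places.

0.845

T̂ = ρX + (1 − ρ)μ  ⇒  T̂ − μ = ρ(X − μ)
ρ = (T̂ − μ)/(X − μ) = (110.0300 − 98.2) / (112.2 − 98.2) = 11.8300 / 14.0 = 0.84500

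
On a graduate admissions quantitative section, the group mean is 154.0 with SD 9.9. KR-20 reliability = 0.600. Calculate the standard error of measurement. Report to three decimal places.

SEM = SD · √(1 − ρ) = 9.9 × √0.400 = 9.9 × 0.6325 = 6.2613

6.261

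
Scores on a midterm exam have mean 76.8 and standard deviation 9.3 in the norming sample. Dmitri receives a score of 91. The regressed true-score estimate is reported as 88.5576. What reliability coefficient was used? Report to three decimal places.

0.828

T̂ = ρX + (1 − ρ)μ  ⇒  T̂ − μ = ρ(X − μ)
ρ = (T̂ − μ)/(X − μ) = (88.5576 − 76.8) / (91 − 76.8) = 11.7576 / 14.2 = 0.82800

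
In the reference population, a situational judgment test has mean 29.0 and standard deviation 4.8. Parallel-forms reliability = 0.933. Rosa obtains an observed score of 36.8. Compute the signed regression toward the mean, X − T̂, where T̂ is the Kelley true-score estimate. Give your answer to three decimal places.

T̂ = ρX + (1 − ρ)μ
  = 0.933 × 36.8 + 0.067 × 29.0
  = 34.3344 + 1.9430
  = 36.27740
  ≈ 36.2774
X − T̂ = 36.8 − 36.2774 = 0.5226 → 0.523

0.523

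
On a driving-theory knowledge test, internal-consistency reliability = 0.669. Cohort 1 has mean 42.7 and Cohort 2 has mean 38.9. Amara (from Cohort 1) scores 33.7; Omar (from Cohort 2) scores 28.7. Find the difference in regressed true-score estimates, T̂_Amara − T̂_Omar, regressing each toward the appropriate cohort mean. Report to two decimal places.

4.60

T̂_Amara = 0.669(33.7) + 0.331(42.7) = 36.6790
T̂_Omar = 0.669(28.7) + 0.331(38.9) = 32.0762
Difference = 36.6790 − 32.0762 = 4.6028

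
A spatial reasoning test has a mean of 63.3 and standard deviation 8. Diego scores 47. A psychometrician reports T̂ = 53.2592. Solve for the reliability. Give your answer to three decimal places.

T̂ = ρX + (1 − ρ)μ  ⇒  T̂ − μ = ρ(X − μ)
ρ = (T̂ − μ)/(X − μ) = (53.2592 − 63.3) / (47 − 63.3) = -10.0408 / -16.3 = 0.61600

0.616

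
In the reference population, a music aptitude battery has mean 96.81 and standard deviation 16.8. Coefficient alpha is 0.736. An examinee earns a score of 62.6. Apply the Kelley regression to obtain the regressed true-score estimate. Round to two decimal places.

T̂ = 0.736(62.6) + 0.264(96.81) = 46.0736 + 25.55784 = 71.631 → 71.63

71.63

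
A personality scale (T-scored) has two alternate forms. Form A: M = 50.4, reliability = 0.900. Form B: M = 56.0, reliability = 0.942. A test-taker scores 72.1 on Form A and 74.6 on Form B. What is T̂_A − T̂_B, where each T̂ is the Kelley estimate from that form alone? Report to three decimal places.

-3.591

T̂_A = 0.900(72.1) + 0.100(50.4) = 69.93000
T̂_B = 0.942(74.6) + 0.058(56.0) = 73.52120
T̂_A − T̂_B = -3.59120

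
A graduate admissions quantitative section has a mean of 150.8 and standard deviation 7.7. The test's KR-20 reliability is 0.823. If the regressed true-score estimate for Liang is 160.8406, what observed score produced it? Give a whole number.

163

T̂ = ρX + (1 − ρ)μ  ⇒  X = (T̂ − (1 − ρ)μ) / ρ
X = (160.8406 − 0.177 × 150.8) / 0.823 = (160.8406 − 26.6916) / 0.823 = 134.1490 / 0.823 = 163.00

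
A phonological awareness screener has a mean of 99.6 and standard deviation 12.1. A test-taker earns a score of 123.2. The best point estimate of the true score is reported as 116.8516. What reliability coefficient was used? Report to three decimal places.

0.731

T̂ = ρX + (1 − ρ)μ  ⇒  T̂ − μ = ρ(X − μ)
ρ = (T̂ − μ)/(X − μ) = (116.8516 − 99.6) / (123.2 − 99.6) = 17.2516 / 23.6 = 0.73100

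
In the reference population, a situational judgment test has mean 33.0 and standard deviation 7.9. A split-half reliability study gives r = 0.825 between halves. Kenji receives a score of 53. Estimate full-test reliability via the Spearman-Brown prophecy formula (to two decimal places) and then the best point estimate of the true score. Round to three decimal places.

51.000

Spearman-Brown: ρ = 2r/(1 + r) = 2(0.825)/(1 + 0.825) = 1.6500/1.825 = 0.9041 → 0.90
Regress the observed score toward the mean by the unreliability: T̂ = 0.90·53 + 0.10·33.0 = 47.70 + 3.300 = 51.0000.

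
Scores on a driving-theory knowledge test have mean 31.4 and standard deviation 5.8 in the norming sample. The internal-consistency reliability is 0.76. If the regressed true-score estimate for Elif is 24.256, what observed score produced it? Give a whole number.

22

T̂ = ρX + (1 − ρ)μ  ⇒  X = (T̂ − (1 − ρ)μ) / ρ
X = (24.256 − 0.24 × 31.4) / 0.76 = (24.256 − 7.536) / 0.76 = 16.720 / 0.76 = 22.00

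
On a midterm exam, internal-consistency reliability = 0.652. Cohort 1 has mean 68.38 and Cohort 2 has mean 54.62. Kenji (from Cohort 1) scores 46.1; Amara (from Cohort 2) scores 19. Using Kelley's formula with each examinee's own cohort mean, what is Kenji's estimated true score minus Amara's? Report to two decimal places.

22.46

T̂_Kenji = 0.652(46.1) + 0.348(68.38) = 53.8534
T̂_Amara = 0.652(19) + 0.348(54.62) = 31.3958
Difference = 53.8534 − 31.3958 = 22.4577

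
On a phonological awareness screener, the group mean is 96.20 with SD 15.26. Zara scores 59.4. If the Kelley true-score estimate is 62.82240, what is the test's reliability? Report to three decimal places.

0.907

T̂ = ρX + (1 − ρ)μ  ⇒  T̂ − μ = ρ(X − μ)
ρ = (T̂ − μ)/(X − μ) = (62.82240 − 96.20) / (59.4 − 96.20) = -33.37760 / -36.80 = 0.90700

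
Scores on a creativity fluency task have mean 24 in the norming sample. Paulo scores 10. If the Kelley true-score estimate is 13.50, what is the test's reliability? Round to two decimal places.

0.75

T̂ = ρX + (1 − ρ)μ  ⇒  T̂ − μ = ρ(X − μ)
ρ = (T̂ − μ)/(X − μ) = (13.50 − 24) / (10 − 24) = -10.50 / -14.0 = 0.7500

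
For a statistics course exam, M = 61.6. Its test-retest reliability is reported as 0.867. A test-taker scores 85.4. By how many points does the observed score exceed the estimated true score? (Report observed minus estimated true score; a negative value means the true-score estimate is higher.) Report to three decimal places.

T̂ = 0.867(85.4) + 0.133(61.6) = 74.0418 + 8.1928 = 82.23460 → 82.2346
X − T̂ = 85.4 − 82.2346 = 3.1654 → 3.165

3.165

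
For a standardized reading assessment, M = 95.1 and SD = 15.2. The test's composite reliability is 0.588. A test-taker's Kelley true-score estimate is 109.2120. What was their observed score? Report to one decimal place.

119.1

T̂ = ρX + (1 − ρ)μ  ⇒  X = (T̂ − (1 − ρ)μ) / ρ
X = (109.2120 − 0.412 × 95.1) / 0.588 = (109.2120 − 39.1812) / 0.588 = 70.0308 / 0.588 = 119.100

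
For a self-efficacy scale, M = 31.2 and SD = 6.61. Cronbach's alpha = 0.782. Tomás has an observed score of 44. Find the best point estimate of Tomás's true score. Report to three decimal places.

T̂ = 0.782(44) + 0.218(31.2) = 34.408 + 6.8016 = 41.2096 → 41.210

41.210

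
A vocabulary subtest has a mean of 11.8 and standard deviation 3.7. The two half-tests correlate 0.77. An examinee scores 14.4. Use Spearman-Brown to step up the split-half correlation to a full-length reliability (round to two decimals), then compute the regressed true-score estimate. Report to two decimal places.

14.06

Spearman-Brown: ρ = 2r/(1 + r) = 2(0.77)/(1 + 0.77) = 1.540/1.77 = 0.8701 → 0.87
Regress the observed score toward the mean by the unreliability: T̂ = 0.87·14.4 + 0.13·11.8 = 12.528 + 1.534 = 14.062.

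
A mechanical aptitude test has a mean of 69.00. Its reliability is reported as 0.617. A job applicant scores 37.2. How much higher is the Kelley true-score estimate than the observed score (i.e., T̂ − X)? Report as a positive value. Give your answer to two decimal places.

12.18

Weight the observed score by reliability and the mean by (1 − reliability): T̂ = 0.617·37.2 + 0.383·69.00 = 22.9524 + 26.42700 = 49.3794.
T̂ − X = 49.379 − 37.2 = 12.179 → 12.18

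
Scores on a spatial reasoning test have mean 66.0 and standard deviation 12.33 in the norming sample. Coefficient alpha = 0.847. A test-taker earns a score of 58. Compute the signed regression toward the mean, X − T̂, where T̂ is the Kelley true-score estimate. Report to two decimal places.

Regress the observed score toward the mean by the unreliability: T̂ = 0.847·58 + 0.153·66.0 = 49.126 + 10.0980 = 59.2240.
X − T̂ = 58 − 59.224 = -1.224 → -1.22

-1.22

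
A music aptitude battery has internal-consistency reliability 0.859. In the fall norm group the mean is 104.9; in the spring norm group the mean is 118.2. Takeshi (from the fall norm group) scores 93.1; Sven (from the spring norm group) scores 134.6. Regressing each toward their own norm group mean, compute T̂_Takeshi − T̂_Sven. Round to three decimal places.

-37.524

T̂_Takeshi = 0.859(93.1) + 0.141(104.9) = 94.76380
T̂_Sven = 0.859(134.6) + 0.141(118.2) = 132.28760
Difference = 94.76380 − 132.28760 = -37.52380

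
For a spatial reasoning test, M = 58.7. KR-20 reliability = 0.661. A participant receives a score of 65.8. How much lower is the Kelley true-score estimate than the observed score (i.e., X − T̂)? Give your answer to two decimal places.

Weight the observed score by reliability and the mean by (1 − reliability): T̂ = 0.661·65.8 + 0.339·58.7 = 43.4938 + 19.8993 = 63.3931.
X − T̂ = 65.8 − 63.393 = 2.407 → 2.41

2.41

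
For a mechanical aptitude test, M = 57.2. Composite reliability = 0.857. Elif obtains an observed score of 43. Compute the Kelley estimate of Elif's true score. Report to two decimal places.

T̂ = 0.857(43) + 0.143(57.2) = 36.851 + 8.1796 = 45.031 → 45.03

45.03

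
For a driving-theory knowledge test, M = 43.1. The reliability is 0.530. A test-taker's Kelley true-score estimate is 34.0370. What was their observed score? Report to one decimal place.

26.0

T̂ = ρX + (1 − ρ)μ  ⇒  X = (T̂ − (1 − ρ)μ) / ρ
X = (34.0370 − 0.470 × 43.1) / 0.530 = (34.0370 − 20.2570) / 0.530 = 13.7800 / 0.530 = 26.000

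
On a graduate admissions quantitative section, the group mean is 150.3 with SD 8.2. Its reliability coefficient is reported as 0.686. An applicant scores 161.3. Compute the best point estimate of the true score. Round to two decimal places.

T̂ = 0.686(161.3) + 0.314(150.3) = 110.6518 + 47.1942 = 157.846 → 157.85

157.85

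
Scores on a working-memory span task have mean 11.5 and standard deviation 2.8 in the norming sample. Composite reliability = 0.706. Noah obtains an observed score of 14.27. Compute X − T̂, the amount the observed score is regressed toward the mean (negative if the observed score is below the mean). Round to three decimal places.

T̂ = ρX + (1 − ρ)μ
  = 0.706 × 14.27 + 0.294 × 11.5
  = 10.07462 + 3.3810
  = 13.45562
  ≈ 13.4556
X − T̂ = 14.27 − 13.4556 = 0.8144 → 0.814

0.814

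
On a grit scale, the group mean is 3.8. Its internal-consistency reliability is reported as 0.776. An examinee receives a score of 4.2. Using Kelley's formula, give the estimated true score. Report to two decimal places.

4.11

Weight the observed score by reliability and the mean by (1 − reliability): T̂ = 0.776·4.2 + 0.224·3.8 = 3.2592 + 0.8512 = 4.110.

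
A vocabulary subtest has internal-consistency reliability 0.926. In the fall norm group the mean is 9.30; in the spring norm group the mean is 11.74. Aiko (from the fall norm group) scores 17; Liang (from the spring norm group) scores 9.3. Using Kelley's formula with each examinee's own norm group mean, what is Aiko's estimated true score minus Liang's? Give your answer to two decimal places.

6.95

T̂_Aiko = 0.926(17) + 0.074(9.30) = 16.4302
T̂_Liang = 0.926(9.3) + 0.074(11.74) = 9.4806
Difference = 16.4302 − 9.4806 = 6.9496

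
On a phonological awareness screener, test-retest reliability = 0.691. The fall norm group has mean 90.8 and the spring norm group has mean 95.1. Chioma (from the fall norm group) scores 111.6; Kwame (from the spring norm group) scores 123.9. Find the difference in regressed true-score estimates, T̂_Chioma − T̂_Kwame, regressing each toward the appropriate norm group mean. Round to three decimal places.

T̂_Chioma = 0.691(111.6) + 0.309(90.8) = 105.17280
T̂_Kwame = 0.691(123.9) + 0.309(95.1) = 115.00080
Difference = 105.17280 − 115.00080 = -9.82800

-9.828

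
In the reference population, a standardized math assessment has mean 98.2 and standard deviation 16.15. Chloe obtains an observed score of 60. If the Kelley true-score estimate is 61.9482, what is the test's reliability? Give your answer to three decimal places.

T̂ = ρX + (1 − ρ)μ  ⇒  T̂ − μ = ρ(X − μ)
ρ = (T̂ − μ)/(X − μ) = (61.9482 − 98.2) / (60 − 98.2) = -36.2518 / -38.2 = 0.94900

0.949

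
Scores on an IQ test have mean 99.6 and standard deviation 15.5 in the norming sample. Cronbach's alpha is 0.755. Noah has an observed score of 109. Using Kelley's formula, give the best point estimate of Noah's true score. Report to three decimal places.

106.697

T̂ = 0.755(109) + 0.245(99.6) = 82.295 + 24.4020 = 106.6970 → 106.697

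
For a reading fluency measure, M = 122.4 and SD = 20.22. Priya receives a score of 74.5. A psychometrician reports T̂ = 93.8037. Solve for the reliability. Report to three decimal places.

0.597

T̂ = ρX + (1 − ρ)μ  ⇒  T̂ − μ = ρ(X − μ)
ρ = (T̂ − μ)/(X − μ) = (93.8037 − 122.4) / (74.5 − 122.4) = -28.5963 / -47.9 = 0.59700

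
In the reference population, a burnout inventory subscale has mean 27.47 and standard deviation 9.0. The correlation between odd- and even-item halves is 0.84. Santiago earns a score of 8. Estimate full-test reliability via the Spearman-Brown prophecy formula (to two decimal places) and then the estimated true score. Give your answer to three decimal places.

9.752

Spearman-Brown: ρ = 2r/(1 + r) = 2(0.84)/(1 + 0.84) = 1.680/1.84 = 0.9130 → 0.91
Kelley's formula gives T̂ = 0.91·8 + 0.09·27.47 = 7.28 + 2.4723 = 9.7523.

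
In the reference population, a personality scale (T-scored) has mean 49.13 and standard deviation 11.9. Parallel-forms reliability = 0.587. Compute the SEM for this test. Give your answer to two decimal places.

SEM = SD · √(1 − ρ) = 11.9 × √0.413 = 11.9 × 0.6427 = 7.648

7.65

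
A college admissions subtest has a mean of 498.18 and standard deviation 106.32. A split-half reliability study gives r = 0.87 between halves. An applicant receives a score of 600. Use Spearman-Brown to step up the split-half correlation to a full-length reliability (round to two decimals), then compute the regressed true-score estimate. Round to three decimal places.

Spearman-Brown: ρ = 2r/(1 + r) = 2(0.87)/(1 + 0.87) = 1.740/1.87 = 0.9305 → 0.93
T̂ = ρX + (1 − ρ)μ
  = 0.93 × 600 + 0.07 × 498.18
  = 558.00 + 34.8726
  = 592.8726
  ≈ 592.873

592.873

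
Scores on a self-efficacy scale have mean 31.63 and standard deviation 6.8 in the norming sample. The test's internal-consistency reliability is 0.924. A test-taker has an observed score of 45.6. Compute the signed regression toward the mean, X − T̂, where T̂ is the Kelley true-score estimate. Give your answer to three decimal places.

T̂ = ρX + (1 − ρ)μ
  = 0.924 × 45.6 + 0.076 × 31.63
  = 42.1344 + 2.40388
  = 44.53828
  ≈ 44.5383
X − T̂ = 45.6 − 44.5383 = 1.0617 → 1.062

1.062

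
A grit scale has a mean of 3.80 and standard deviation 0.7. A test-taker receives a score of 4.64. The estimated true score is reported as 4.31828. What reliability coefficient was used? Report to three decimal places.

T̂ = ρX + (1 − ρ)μ  ⇒  T̂ − μ = ρ(X − μ)
ρ = (T̂ − μ)/(X − μ) = (4.31828 − 3.80) / (4.64 − 3.80) = 0.51828 / 0.84 = 0.61700

0.617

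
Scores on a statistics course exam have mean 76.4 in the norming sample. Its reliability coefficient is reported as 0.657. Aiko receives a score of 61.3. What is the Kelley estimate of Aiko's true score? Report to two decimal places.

66.48

Regress the observed score toward the mean by the unreliability: T̂ = 0.657·61.3 + 0.343·76.4 = 40.2741 + 26.2052 = 66.479.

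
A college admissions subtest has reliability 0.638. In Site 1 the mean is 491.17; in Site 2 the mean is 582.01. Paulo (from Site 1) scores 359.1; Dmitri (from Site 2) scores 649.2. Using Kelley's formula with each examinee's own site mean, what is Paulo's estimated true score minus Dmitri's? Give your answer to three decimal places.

T̂_Paulo = 0.638(359.1) + 0.362(491.17) = 406.90934
T̂_Dmitri = 0.638(649.2) + 0.362(582.01) = 624.87722
Difference = 406.90934 − 624.87722 = -217.96788

-217.968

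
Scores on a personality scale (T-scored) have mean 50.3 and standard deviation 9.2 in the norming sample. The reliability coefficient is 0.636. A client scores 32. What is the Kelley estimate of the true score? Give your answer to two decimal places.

38.66

T̂ = 0.636(32) + 0.364(50.3) = 20.352 + 18.3092 = 38.661 → 38.66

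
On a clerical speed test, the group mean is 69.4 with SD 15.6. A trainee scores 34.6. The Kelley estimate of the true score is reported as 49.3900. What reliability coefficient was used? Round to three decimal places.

0.575

T̂ = ρX + (1 − ρ)μ  ⇒  T̂ − μ = ρ(X − μ)
ρ = (T̂ − μ)/(X − μ) = (49.3900 − 69.4) / (34.6 − 69.4) = -20.0100 / -34.8 = 0.57500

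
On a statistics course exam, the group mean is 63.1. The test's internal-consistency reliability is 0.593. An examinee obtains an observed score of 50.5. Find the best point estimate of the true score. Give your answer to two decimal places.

Weight the observed score by reliability and the mean by (1 − reliability): T̂ = 0.593·50.5 + 0.407·63.1 = 29.9465 + 25.6817 = 55.628.

55.63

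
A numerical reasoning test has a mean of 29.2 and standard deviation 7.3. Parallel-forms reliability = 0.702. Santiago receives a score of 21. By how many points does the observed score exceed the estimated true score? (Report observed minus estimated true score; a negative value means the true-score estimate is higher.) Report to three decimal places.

T̂ = ρX + (1 − ρ)μ
  = 0.702 × 21 + 0.298 × 29.2
  = 14.742 + 8.7016
  = 23.44360
  ≈ 23.4436
X − T̂ = 21 − 23.4436 = -2.4436 → -2.444

-2.444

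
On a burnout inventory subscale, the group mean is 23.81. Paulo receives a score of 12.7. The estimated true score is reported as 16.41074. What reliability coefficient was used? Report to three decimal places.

T̂ = ρX + (1 − ρ)μ  ⇒  T̂ − μ = ρ(X − μ)
ρ = (T̂ − μ)/(X − μ) = (16.41074 − 23.81) / (12.7 − 23.81) = -7.39926 / -11.11 = 0.66600

0.666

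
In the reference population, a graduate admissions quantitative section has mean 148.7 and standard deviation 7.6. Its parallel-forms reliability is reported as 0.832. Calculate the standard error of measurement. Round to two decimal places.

SEM = SD · √(1 − ρ) = 7.6 × √0.168 = 7.6 × 0.4099 = 3.115

3.12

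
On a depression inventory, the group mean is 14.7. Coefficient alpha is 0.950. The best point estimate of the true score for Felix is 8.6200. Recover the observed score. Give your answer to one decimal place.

T̂ = ρX + (1 − ρ)μ  ⇒  X = (T̂ − (1 − ρ)μ) / ρ
X = (8.6200 − 0.050 × 14.7) / 0.950 = (8.6200 − 0.7350) / 0.950 = 7.8850 / 0.950 = 8.300

8.3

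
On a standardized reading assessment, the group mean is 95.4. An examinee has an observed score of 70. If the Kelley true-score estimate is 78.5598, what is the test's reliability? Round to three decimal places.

0.663

T̂ = ρX + (1 − ρ)μ  ⇒  T̂ − μ = ρ(X − μ)
ρ = (T̂ − μ)/(X − μ) = (78.5598 − 95.4) / (70 − 95.4) = -16.8402 / -25.4 = 0.66300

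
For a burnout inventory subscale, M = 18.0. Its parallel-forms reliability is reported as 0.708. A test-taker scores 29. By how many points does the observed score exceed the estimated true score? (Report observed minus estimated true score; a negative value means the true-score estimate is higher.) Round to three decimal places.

Kelley's formula gives T̂ = 0.708·29 + 0.292·18.0 = 20.532 + 5.2560 = 25.78800.
X − T̂ = 29 − 25.7880 = 3.2120 → 3.212

3.212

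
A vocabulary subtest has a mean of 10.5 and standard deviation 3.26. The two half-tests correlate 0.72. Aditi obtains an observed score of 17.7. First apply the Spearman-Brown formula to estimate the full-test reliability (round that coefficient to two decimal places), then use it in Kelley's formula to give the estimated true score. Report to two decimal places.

Spearman-Brown: ρ = 2r/(1 + r) = 2(0.72)/(1 + 0.72) = 1.440/1.72 = 0.8372 → 0.84
T̂ = ρX + (1 − ρ)μ
  = 0.84 × 17.7 + 0.16 × 10.5
  = 14.868 + 1.680
  = 16.548
  ≈ 16.55

16.55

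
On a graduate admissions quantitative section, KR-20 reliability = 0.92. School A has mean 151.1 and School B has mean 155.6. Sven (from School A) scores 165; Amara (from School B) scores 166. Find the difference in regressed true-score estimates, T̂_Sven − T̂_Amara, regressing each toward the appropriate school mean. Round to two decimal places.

-1.28

T̂_Sven = 0.92(165) + 0.08(151.1) = 163.8880
T̂_Amara = 0.92(166) + 0.08(155.6) = 165.1680
Difference = 163.8880 − 165.1680 = -1.2800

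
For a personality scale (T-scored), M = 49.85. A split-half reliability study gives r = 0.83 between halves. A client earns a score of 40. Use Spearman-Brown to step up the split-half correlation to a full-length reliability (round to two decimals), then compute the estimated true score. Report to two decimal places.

Spearman-Brown: ρ = 2r/(1 + r) = 2(0.83)/(1 + 0.83) = 1.660/1.83 = 0.9071 → 0.91
T̂ = 0.91(40) + 0.09(49.85) = 36.40 + 4.4865 = 40.886 → 40.89

40.89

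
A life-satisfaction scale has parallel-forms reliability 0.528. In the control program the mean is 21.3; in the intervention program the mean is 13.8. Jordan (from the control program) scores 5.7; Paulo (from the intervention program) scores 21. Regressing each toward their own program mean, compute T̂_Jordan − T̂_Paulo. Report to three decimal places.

T̂_Jordan = 0.528(5.7) + 0.472(21.3) = 13.06320
T̂_Paulo = 0.528(21) + 0.472(13.8) = 17.60160
Difference = 13.06320 − 17.60160 = -4.53840

-4.538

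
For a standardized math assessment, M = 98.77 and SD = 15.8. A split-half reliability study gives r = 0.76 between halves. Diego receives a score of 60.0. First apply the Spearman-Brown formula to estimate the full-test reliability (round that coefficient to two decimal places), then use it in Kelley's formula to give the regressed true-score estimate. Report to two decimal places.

65.43

Spearman-Brown: ρ = 2r/(1 + r) = 2(0.76)/(1 + 0.76) = 1.520/1.76 = 0.8636 → 0.86
Regress the observed score toward the mean by the unreliability: T̂ = 0.86·60.0 + 0.14·98.77 = 51.600 + 13.8278 = 65.428.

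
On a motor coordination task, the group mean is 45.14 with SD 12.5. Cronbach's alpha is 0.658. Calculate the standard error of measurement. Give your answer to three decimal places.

SEM = SD · √(1 − ρ) = 12.5 × √0.342 = 12.5 × 0.5848 = 7.3101

7.310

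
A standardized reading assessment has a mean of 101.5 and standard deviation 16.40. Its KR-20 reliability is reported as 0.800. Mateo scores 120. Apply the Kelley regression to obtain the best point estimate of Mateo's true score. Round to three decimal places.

116.300

T̂ = ρX + (1 − ρ)μ
  = 0.800 × 120 + 0.200 × 101.5
  = 96.000 + 20.3000
  = 116.3000
  ≈ 116.300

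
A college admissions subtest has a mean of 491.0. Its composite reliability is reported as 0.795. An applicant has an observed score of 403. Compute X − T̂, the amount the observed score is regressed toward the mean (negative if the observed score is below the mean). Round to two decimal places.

T̂ = 0.795(403) + 0.205(491.0) = 320.385 + 100.6550 = 421.0400 → 421.040
X − T̂ = 403 − 421.040 = -18.040 → -18.04

-18.04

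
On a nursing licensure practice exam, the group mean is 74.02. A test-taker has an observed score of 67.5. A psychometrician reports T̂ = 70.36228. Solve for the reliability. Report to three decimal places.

0.561

T̂ = ρX + (1 − ρ)μ  ⇒  T̂ − μ = ρ(X − μ)
ρ = (T̂ − μ)/(X − μ) = (70.36228 − 74.02) / (67.5 − 74.02) = -3.65772 / -6.52 = 0.56100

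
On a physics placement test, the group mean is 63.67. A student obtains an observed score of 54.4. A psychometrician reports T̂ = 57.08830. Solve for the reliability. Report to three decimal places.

0.710

T̂ = ρX + (1 − ρ)μ  ⇒  T̂ − μ = ρ(X − μ)
ρ = (T̂ − μ)/(X − μ) = (57.08830 − 63.67) / (54.4 − 63.67) = -6.58170 / -9.27 = 0.71000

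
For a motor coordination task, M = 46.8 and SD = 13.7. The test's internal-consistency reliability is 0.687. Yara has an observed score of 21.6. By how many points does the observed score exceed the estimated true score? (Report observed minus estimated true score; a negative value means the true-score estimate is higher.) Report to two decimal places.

-7.89

Weight the observed score by reliability and the mean by (1 − reliability): T̂ = 0.687·21.6 + 0.313·46.8 = 14.8392 + 14.6484 = 29.4876.
X − T̂ = 21.6 − 29.488 = -7.888 → -7.89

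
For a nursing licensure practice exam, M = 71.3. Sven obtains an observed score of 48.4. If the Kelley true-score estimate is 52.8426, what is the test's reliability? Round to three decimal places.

0.806

T̂ = ρX + (1 − ρ)μ  ⇒  T̂ − μ = ρ(X − μ)
ρ = (T̂ − μ)/(X − μ) = (52.8426 − 71.3) / (48.4 − 71.3) = -18.4574 / -22.9 = 0.80600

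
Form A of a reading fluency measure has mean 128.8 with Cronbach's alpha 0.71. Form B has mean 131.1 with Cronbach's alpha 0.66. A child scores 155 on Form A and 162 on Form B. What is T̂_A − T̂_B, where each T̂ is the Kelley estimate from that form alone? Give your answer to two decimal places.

-4.09

T̂_A = 0.71(155) + 0.29(128.8) = 147.4020
T̂_B = 0.66(162) + 0.34(131.1) = 151.4940
T̂_A − T̂_B = -4.0920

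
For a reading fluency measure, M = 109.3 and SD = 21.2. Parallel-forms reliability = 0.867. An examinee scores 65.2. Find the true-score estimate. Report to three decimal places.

T̂ = 0.867(65.2) + 0.133(109.3) = 56.5284 + 14.5369 = 71.0653 → 71.065

71.065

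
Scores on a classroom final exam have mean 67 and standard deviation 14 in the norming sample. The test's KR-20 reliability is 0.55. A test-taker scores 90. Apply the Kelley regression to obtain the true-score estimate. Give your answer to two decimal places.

79.65

T̂ = 0.55(90) + 0.45(67) = 49.50 + 30.15 = 79.650 → 79.65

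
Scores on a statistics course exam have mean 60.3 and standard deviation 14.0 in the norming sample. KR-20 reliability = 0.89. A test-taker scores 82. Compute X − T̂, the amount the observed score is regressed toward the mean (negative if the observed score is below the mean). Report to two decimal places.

T̂ = 0.89(82) + 0.11(60.3) = 72.98 + 6.633 = 79.6130 → 79.613
X − T̂ = 82 − 79.613 = 2.387 → 2.39

2.39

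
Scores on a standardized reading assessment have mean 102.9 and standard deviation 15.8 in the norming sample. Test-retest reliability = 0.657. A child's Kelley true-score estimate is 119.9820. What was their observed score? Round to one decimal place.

T̂ = ρX + (1 − ρ)μ  ⇒  X = (T̂ − (1 − ρ)μ) / ρ
X = (119.9820 − 0.343 × 102.9) / 0.657 = (119.9820 − 35.2947) / 0.657 = 84.6873 / 0.657 = 128.900

128.9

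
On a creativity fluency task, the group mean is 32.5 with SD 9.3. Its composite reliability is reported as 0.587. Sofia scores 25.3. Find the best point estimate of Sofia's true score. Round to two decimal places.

28.27

T̂ = 0.587(25.3) + 0.413(32.5) = 14.8511 + 13.4225 = 28.274 → 28.27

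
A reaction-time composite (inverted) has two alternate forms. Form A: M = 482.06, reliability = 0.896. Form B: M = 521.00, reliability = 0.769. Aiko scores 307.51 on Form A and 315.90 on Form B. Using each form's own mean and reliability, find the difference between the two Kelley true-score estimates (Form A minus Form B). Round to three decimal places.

-37.615

T̂_A = 0.896(307.51) + 0.104(482.06) = 325.66320
T̂_B = 0.769(315.90) + 0.231(521.00) = 363.27810
T̂_A − T̂_B = -37.61490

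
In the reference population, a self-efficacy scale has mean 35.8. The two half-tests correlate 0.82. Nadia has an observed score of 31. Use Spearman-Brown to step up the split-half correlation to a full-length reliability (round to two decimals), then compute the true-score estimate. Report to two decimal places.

Spearman-Brown: ρ = 2r/(1 + r) = 2(0.82)/(1 + 0.82) = 1.640/1.82 = 0.9011 → 0.90
T̂ = 0.90(31) + 0.10(35.8) = 27.90 + 3.580 = 31.480 → 31.48

31.48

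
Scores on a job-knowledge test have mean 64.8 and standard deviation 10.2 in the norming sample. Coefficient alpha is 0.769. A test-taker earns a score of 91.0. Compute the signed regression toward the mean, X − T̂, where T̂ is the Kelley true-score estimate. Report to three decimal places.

Kelley's formula gives T̂ = 0.769·91.0 + 0.231·64.8 = 69.9790 + 14.9688 = 84.94780.
X − T̂ = 91.0 − 84.9478 = 6.0522 → 6.052

6.052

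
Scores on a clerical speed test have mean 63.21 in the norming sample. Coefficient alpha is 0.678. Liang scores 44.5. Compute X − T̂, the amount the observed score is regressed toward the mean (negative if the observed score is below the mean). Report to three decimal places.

-6.025

Regress the observed score toward the mean by the unreliability: T̂ = 0.678·44.5 + 0.322·63.21 = 30.1710 + 20.35362 = 50.52462.
X − T̂ = 44.5 − 50.5246 = -6.0246 → -6.025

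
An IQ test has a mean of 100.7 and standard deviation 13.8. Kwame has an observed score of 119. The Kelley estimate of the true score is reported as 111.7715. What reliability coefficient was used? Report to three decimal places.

0.605

T̂ = ρX + (1 − ρ)μ  ⇒  T̂ − μ = ρ(X − μ)
ρ = (T̂ − μ)/(X − μ) = (111.7715 − 100.7) / (119 − 100.7) = 11.0715 / 18.3 = 0.60500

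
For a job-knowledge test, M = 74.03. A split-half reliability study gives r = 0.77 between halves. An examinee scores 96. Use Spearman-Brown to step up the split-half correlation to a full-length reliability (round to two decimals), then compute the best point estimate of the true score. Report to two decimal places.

93.14

Spearman-Brown: ρ = 2r/(1 + r) = 2(0.77)/(1 + 0.77) = 1.540/1.77 = 0.8701 → 0.87
Regress the observed score toward the mean by the unreliability: T̂ = 0.87·96 + 0.13·74.03 = 83.52 + 9.6239 = 93.144.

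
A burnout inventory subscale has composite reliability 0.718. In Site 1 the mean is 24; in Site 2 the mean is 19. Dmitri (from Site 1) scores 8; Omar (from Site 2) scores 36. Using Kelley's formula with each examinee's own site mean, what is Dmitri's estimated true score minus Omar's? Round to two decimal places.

-18.69

T̂_Dmitri = 0.718(8) + 0.282(24) = 12.5120
T̂_Omar = 0.718(36) + 0.282(19) = 31.2060
Difference = 12.5120 − 31.2060 = -18.6940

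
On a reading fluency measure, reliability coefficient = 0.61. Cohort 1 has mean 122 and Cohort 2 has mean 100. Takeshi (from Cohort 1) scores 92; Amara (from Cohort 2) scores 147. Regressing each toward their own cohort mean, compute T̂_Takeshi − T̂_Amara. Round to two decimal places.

T̂_Takeshi = 0.61(92) + 0.39(122) = 103.7000
T̂_Amara = 0.61(147) + 0.39(100) = 128.6700
Difference = 103.7000 − 128.6700 = -24.9700

-24.97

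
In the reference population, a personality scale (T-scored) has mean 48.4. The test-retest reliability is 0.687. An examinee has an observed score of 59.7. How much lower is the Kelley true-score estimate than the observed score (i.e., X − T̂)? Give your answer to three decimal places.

T̂ = 0.687(59.7) + 0.313(48.4) = 41.0139 + 15.1492 = 56.16310 → 56.1631
X − T̂ = 59.7 − 56.1631 = 3.5369 → 3.537

3.537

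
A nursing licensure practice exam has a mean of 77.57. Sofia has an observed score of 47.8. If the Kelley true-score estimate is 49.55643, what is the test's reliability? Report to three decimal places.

T̂ = ρX + (1 − ρ)μ  ⇒  T̂ − μ = ρ(X − μ)
ρ = (T̂ − μ)/(X − μ) = (49.55643 − 77.57) / (47.8 − 77.57) = -28.01357 / -29.77 = 0.94100

0.941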